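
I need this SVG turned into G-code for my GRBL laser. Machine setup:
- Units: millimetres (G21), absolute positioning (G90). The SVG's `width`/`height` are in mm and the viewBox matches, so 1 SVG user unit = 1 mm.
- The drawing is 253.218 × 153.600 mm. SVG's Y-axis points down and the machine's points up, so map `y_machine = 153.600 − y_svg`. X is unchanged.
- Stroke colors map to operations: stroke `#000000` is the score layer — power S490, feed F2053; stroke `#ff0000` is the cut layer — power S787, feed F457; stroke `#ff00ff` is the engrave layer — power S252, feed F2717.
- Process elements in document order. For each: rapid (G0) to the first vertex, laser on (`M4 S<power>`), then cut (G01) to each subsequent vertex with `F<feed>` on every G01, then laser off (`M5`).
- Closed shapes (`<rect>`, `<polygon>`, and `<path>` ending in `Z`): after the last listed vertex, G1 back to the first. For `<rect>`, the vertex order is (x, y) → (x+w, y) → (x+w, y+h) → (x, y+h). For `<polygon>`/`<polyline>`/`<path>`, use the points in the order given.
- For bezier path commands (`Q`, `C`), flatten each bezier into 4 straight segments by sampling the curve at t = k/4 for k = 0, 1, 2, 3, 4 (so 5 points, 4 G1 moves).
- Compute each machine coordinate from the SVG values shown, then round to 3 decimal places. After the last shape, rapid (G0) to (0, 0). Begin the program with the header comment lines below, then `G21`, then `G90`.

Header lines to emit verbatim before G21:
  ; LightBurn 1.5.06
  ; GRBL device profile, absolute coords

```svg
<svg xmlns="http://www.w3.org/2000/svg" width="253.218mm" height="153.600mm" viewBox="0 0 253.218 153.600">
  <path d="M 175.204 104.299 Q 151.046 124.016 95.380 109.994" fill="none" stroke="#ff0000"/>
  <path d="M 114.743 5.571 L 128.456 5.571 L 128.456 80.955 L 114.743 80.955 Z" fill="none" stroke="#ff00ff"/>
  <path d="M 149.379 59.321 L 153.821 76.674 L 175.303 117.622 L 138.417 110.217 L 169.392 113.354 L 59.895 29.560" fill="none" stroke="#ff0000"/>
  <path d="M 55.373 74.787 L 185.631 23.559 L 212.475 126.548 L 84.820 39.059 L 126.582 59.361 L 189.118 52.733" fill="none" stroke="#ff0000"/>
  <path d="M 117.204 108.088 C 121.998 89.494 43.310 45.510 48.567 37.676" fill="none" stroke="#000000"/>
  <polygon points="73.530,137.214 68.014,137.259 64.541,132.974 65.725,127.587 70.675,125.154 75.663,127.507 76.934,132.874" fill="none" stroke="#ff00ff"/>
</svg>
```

viewBox `0 0 253.218 153.600` with mm width/height → 1 unit = 1 mm. Flip: y_m = 153.600 − y_svg.

**Shape 1** — `<path>` quadratic bezier, stroke `#ff0000` → cut (S787, F457). Control points (SVG): P0=(175.204,104.299), P1=(151.046,124.016), P2=(95.380,109.994); sampled at t=k/4. Machine vertices: (175.204,49.301) → (161.156,41.551) → (143.169,38.019) → (121.244,38.704) → (95.380,43.606). Open path.

**Shape 2** — `<path>` rectangle, stroke `#ff00ff` → engrave (S252, F2717). Machine vertices: (114.743,148.029) → (128.456,148.029) → (128.456,72.645) → (114.743,72.645) → (114.743,148.029). Closed: final G1 returns to the first vertex.

**Shape 3** — `<path>` open polyline, stroke `#ff0000` → cut (S787, F457). Machine vertices: (149.379,94.279) → (153.821,76.926) → (175.303,35.978) → (138.417,43.383) → (169.392,40.246) → (59.895,124.040). Open path.

**Shape 4** — `<path>` open polyline, stroke `#ff0000` → cut (S787, F457). Machine vertices: (55.373,78.813) → (185.631,130.041) → (212.475,27.052) → (84.820,114.541) → (126.582,94.239) → (189.118,100.867). Open path.

**Shape 5** — `<path>` cubic bezier, stroke `#000000` → score (S490, F2053). Control points (SVG): P0=(117.204,108.088), P1=(121.998,89.494), P2=(43.310,45.510), P3=(48.567,37.676); sampled at t=k/4. Machine vertices: (117.204,45.512) → (107.763,63.257) → (82.712,84.753) → (57.748,104.232) → (48.567,115.924). Open path.

**Shape 6** — `<polygon>` regular polygon, stroke `#ff00ff` → engrave (S252, F2717). Machine vertices: (73.530,16.386) → (68.014,16.341) → (64.541,20.626) → (65.725,26.013) → (70.675,28.446) → (75.663,26.093) → (76.934,20.726) → (73.530,16.386). Closed: final G1 returns to the first vertex.

; LightBurn 1.5.06
; GRBL device profile, absolute coords
G21
G90
G0 X175.204 Y49.301
M4 S787
G01 X161.156 Y41.551 F457
G01 X143.169 Y38.019 F457
G01 X121.244 Y38.704 F457
G01 X95.380 Y43.606 F457
M5
G0 X114.743 Y148.029
M4 S252
G01 X128.456 Y148.029 F2717
G01 X128.456 Y72.645 F2717
G01 X114.743 Y72.645 F2717
G01 X114.743 Y148.029 F2717
M5
G0 X149.379 Y94.279
M4 S787
G01 X153.821 Y76.926 F457
G01 X175.303 Y35.978 F457
G01 X138.417 Y43.383 F457
G01 X169.392 Y40.246 F457
G01 X59.895 Y124.040 F457
M5
G0 X55.373 Y78.813
M4 S787
G01 X185.631 Y130.041 F457
G01 X212.475 Y27.052 F457
G01 X84.820 Y114.541 F457
G01 X126.582 Y94.239 F457
G01 X189.118 Y100.867 F457
M5
G0 X117.204 Y45.512
M4 S490
G01 X107.763 Y63.257 F2053
G01 X82.712 Y84.753 F2053
G01 X57.748 Y104.232 F2053
G01 X48.567 Y115.924 F2053
M5
G0 X73.530 Y16.386
M4 S252
G01 X68.014 Y16.341 F2717
G01 X64.541 Y20.626 F2717
G01 X65.725 Y26.013 F2717
G01 X70.675 Y28.446 F2717
G01 X75.663 Y26.093 F2717
G01 X76.934 Y20.726 F2717
G01 X73.530 Y16.386 F2717
M5
G0 X0.000 Y0.000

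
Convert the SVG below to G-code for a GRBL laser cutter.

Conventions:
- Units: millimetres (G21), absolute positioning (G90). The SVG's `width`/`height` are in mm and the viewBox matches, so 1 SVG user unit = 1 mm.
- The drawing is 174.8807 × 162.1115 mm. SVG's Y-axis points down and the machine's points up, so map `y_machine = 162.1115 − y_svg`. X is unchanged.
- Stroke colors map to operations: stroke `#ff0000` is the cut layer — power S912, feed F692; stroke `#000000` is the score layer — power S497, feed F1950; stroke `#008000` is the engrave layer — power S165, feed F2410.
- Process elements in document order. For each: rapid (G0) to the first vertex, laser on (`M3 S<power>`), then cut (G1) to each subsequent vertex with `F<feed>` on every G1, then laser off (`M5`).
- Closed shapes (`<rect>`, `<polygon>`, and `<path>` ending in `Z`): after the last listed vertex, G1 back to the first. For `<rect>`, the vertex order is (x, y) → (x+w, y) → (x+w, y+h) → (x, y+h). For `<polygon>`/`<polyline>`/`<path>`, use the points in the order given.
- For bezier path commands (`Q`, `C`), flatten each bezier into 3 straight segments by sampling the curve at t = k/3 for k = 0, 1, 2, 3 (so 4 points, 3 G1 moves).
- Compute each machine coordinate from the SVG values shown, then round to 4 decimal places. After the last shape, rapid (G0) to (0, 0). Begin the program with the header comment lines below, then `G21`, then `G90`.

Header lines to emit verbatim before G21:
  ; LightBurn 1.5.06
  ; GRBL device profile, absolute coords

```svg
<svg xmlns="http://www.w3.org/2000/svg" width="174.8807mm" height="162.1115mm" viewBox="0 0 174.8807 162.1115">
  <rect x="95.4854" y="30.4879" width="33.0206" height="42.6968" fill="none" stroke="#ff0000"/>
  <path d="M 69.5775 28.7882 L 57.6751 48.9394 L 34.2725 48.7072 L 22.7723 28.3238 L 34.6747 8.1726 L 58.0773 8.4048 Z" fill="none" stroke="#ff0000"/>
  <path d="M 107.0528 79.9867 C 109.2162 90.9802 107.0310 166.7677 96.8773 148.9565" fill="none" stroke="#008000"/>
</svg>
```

; LightBurn 1.5.06
; GRBL device profile, absolute coords
G21
G90
G0 X95.4854 Y131.6236
M3 S912
G1 X128.5060 Y131.6236 F692
G1 X128.5060 Y88.9268 F692
G1 X95.4854 Y88.9268 F692
G1 X95.4854 Y131.6236 F692
M5
G0 X69.5775 Y133.3233
M3 S912
G1 X57.6751 Y113.1721 F692
G1 X34.2725 Y113.4043 F692
G1 X22.7723 Y133.7877 F692
G1 X34.6747 Y153.9389 F692
G1 X58.0773 Y153.7067 F692
G1 X69.5775 Y133.3233 F692
M5
G0 X107.0528 Y82.1248
M3 S165
G1 X107.6326 Y55.3997 F2410
G1 X104.5089 Y20.6770 F2410
G1 X96.8773 Y13.1550 F2410
M5
G0 X0.0000 Y0.0000

viewBox `0 0 174.8807 162.1115` with mm width/height → 1 unit = 1 mm. Flip: y_m = 162.1115 − y_svg.

**Shape 1** — `<rect>` rectangle, stroke `#ff0000` → cut (S912, F692). Machine vertices: (95.4854,131.6236) → (128.5060,131.6236) → (128.5060,88.9268) → (95.4854,88.9268) → (95.4854,131.6236). Closed: final G1 returns to the first vertex.

**Shape 2** — `<path>` regular polygon, stroke `#ff0000` → cut (S912, F692). Machine vertices: (69.5775,133.3233) → (57.6751,113.1721) → (34.2725,113.4043) → (22.7723,133.7877) → (34.6747,153.9389) → (58.0773,153.7067) → (69.5775,133.3233). Closed: final G1 returns to the first vertex.

**Shape 3** — `<path>` cubic bezier, stroke `#008000` → engrave (S165, F2410). Control points (SVG): P0=(107.0528,79.9867), P1=(109.2162,90.9802), P2=(107.0310,166.7677), P3=(96.8773,148.9565); sampled at t=k/3. Machine vertices: (107.0528,82.1248) → (107.6326,55.3997) → (104.5089,20.6770) → (96.8773,13.1550). Open path.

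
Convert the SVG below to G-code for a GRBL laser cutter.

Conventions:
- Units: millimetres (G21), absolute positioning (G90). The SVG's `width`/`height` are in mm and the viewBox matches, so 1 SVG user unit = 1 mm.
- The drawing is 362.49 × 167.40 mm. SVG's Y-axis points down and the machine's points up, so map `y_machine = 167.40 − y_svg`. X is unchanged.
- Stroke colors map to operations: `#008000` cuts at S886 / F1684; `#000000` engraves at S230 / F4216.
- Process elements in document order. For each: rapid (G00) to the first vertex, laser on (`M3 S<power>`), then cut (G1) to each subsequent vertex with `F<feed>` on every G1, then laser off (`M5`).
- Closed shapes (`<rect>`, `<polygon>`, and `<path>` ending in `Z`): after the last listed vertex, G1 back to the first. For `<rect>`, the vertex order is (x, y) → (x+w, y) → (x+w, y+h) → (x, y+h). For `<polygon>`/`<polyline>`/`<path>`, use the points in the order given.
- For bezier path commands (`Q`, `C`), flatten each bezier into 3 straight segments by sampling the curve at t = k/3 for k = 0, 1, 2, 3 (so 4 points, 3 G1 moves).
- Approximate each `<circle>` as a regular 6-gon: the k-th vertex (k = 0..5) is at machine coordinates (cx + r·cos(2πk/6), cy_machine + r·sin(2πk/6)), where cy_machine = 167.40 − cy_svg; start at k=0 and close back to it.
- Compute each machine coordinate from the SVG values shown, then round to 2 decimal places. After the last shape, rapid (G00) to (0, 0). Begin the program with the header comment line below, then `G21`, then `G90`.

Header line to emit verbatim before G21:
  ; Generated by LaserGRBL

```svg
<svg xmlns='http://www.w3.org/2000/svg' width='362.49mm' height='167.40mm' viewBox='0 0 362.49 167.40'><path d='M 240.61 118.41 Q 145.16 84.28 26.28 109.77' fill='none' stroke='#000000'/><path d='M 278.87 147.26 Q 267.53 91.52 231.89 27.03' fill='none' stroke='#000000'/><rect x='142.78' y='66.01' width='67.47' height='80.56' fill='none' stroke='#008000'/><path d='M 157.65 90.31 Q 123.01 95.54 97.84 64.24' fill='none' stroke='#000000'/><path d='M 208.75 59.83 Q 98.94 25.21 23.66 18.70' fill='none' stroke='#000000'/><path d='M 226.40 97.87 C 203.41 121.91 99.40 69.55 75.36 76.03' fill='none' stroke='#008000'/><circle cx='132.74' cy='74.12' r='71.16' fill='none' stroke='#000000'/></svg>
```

; Generated by LaserGRBL
G21
G90
G00 X240.61 Y48.99
M3 S230
G1 X174.37 Y65.12 F4216
G1 X102.93 Y68.00 F4216
G1 X26.28 Y57.63 F4216
M5
G00 X278.87 Y20.14
M3 S230
G1 X268.61 Y58.27 F4216
G1 X252.95 Y98.35 F4216
G1 X231.89 Y140.37 F4216
M5
G00 X142.78 Y101.39
M3 S886
G1 X210.25 Y101.39 F1684
G1 X210.25 Y20.83 F1684
G1 X142.78 Y20.83 F1684
G1 X142.78 Y101.39 F1684
M5
G00 X157.65 Y77.09
M3 S230
G1 X135.61 Y77.66 F4216
G1 X115.67 Y86.35 F4216
G1 X97.84 Y103.16 F4216
M5
G00 X208.75 Y107.57
M3 S230
G1 X139.38 Y127.53 F4216
G1 X77.68 Y141.24 F4216
G1 X23.66 Y148.70 F4216
M5
G00 X226.40 Y69.53
M3 S886
G1 X182.37 Y65.95 F1684
G1 X120.09 Y83.25 F1684
G1 X75.36 Y91.37 F1684
M5
G00 X203.90 Y93.28
M3 S230
G1 X168.32 Y154.91 F4216
G1 X97.16 Y154.91 F4216
G1 X61.58 Y93.28 F4216
G1 X97.16 Y31.65 F4216
G1 X168.32 Y31.65 F4216
G1 X203.90 Y93.28 F4216
M5
G00 X0.00 Y0.00

Since the viewBox matches the mm dimensions, user units are millimetres directly. The only transform is the Y-flip y_m = 167.40 − y_svg.

Shape 1 is a quadratic bezier drawn with `<path>`. Its stroke #000000 means engrave at S230, F4216. After flipping Y the toolpath is (240.61,48.99) → (174.37,65.12) → (102.93,68.00) → (26.28,57.63).

Shape 2 is a quadratic bezier drawn with `<path>`. Its stroke #000000 means engrave at S230, F4216. After flipping Y the toolpath is (278.87,20.14) → (268.61,58.27) → (252.95,98.35) → (231.89,140.37).

Shape 3 is a rectangle drawn with `<rect>`. Its stroke #008000 means cut at S886, F1684. After flipping Y the toolpath is (142.78,101.39) → (210.25,101.39) → (210.25,20.83) → (142.78,20.83) → (142.78,101.39), returning to the start.

Shape 4 is a quadratic bezier drawn with `<path>`. Its stroke #000000 means engrave at S230, F4216. After flipping Y the toolpath is (157.65,77.09) → (135.61,77.66) → (115.67,86.35) → (97.84,103.16).

Shape 5 is a quadratic bezier drawn with `<path>`. Its stroke #000000 means engrave at S230, F4216. After flipping Y the toolpath is (208.75,107.57) → (139.38,127.53) → (77.68,141.24) → (23.66,148.70).

Shape 6 is a cubic bezier drawn with `<path>`. Its stroke #008000 means cut at S886, F1684. After flipping Y the toolpath is (226.40,69.53) → (182.37,65.95) → (120.09,83.25) → (75.36,91.37).

Shape 7 is a circle drawn with `<circle>`. Its stroke #000000 means engrave at S230, F4216. After flipping Y the toolpath is (203.90,93.28) → (168.32,154.91) → (97.16,154.91) → (61.58,93.28) → (97.16,31.65) → (168.32,31.65) → (203.90,93.28), returning to the start.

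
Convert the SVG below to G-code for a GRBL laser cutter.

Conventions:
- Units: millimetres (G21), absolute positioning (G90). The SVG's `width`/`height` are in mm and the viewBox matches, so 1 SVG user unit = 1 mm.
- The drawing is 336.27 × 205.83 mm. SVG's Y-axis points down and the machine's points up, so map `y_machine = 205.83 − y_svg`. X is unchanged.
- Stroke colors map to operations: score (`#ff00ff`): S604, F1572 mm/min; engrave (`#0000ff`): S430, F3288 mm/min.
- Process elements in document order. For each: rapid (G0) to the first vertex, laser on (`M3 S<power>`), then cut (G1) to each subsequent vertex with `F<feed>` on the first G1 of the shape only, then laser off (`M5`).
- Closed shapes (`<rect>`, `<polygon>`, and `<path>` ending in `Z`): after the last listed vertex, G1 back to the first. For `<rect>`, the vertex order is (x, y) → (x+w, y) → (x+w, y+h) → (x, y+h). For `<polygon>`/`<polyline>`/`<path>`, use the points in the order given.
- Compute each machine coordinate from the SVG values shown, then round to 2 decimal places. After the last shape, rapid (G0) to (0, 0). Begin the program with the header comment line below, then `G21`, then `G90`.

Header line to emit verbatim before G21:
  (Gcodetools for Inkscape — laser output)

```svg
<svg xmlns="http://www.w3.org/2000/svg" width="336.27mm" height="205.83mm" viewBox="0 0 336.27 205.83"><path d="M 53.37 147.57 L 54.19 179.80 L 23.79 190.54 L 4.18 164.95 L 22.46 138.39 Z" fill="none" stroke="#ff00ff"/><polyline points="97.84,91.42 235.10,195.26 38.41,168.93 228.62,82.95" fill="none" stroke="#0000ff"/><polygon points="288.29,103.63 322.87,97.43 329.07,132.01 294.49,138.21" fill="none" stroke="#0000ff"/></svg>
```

(Gcodetools for Inkscape — laser output)
G21
G90
G0 X53.37 Y58.26
M3 S604
G1 X54.19 Y26.03 F1572
G1 X23.79 Y15.29
G1 X4.18 Y40.88
G1 X22.46 Y67.44
G1 X53.37 Y58.26
M5
G0 X97.84 Y114.41
M3 S430
G1 X235.10 Y10.57 F3288
G1 X38.41 Y36.90
G1 X228.62 Y122.88
M5
G0 X288.29 Y102.20
M3 S430
G1 X322.87 Y108.40 F3288
G1 X329.07 Y73.82
G1 X294.49 Y67.62
G1 X288.29 Y102.20
M5
G0 X0.00 Y0.00

viewBox `0 0 336.27 205.83` with mm width/height → 1 unit = 1 mm. Flip: y_m = 205.83 − y_svg.

**Shape 1** — `<path>` regular polygon, stroke `#ff00ff` → score (S604, F1572). Machine vertices: (53.37,58.26) → (54.19,26.03) → (23.79,15.29) → (4.18,40.88) → (22.46,67.44) → (53.37,58.26). Closed: final G1 returns to the first vertex.

**Shape 2** — `<polyline>` open polyline, stroke `#0000ff` → engrave (S430, F3288). Machine vertices: (97.84,114.41) → (235.10,10.57) → (38.41,36.90) → (228.62,122.88). Open path.

**Shape 3** — `<polygon>` regular polygon, stroke `#0000ff` → engrave (S430, F3288). Machine vertices: (288.29,102.20) → (322.87,108.40) → (329.07,73.82) → (294.49,67.62) → (288.29,102.20). Closed: final G1 returns to the first vertex.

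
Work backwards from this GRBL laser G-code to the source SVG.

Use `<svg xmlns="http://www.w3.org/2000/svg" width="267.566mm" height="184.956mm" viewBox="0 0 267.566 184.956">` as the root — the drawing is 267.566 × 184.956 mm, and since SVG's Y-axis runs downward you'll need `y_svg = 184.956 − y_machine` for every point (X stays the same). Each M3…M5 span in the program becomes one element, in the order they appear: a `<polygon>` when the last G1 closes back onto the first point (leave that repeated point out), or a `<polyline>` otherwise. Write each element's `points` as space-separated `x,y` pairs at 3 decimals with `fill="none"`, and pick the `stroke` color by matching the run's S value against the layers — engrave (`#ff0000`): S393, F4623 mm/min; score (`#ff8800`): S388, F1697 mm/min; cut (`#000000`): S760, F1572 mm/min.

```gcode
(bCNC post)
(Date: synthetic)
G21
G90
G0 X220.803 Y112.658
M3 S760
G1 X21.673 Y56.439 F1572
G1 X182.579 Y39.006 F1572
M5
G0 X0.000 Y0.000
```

y_svg = 184.956 − y_m. Every run uses S760, so all elements get stroke `#000000` (cut).

[1] open run; points: 220.803,72.298 21.673,128.517 182.579,145.950

<svg xmlns="http://www.w3.org/2000/svg" width="267.566mm" height="184.956mm" viewBox="0 0 267.566 184.956">
  <polyline points="220.803,72.298 21.673,128.517 182.579,145.950" fill="none" stroke="#000000"/>
</svg>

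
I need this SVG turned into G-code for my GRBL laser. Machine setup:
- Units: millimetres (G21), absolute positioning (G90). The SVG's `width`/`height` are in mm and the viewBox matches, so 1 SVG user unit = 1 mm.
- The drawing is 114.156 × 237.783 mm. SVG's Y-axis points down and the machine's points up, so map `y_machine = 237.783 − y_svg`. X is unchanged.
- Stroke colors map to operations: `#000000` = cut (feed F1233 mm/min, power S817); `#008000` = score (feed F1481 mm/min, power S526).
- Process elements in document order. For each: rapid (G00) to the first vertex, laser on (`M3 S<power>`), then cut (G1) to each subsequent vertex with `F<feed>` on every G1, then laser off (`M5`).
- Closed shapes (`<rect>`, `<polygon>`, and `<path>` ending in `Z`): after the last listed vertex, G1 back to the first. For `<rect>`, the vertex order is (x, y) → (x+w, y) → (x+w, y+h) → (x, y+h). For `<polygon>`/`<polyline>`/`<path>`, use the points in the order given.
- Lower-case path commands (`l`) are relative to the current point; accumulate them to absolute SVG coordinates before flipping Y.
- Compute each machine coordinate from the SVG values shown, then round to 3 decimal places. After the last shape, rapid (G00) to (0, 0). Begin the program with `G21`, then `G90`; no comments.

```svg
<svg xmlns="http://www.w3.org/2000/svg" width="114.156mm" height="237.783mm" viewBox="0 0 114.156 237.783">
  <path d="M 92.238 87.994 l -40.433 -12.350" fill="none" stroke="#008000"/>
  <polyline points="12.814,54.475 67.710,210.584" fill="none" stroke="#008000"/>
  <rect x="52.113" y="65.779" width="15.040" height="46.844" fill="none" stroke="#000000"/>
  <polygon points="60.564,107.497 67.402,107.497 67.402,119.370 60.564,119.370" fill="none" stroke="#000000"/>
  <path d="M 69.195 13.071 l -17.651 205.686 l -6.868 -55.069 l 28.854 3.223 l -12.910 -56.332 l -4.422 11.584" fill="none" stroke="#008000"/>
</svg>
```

G21
G90
G00 X92.238 Y149.789
M3 S526
G1 X51.805 Y162.139 F1481
M5
G00 X12.814 Y183.308
M3 S526
G1 X67.710 Y27.199 F1481
M5
G00 X52.113 Y172.004
M3 S817
G1 X67.153 Y172.004 F1233
G1 X67.153 Y125.160 F1233
G1 X52.113 Y125.160 F1233
G1 X52.113 Y172.004 F1233
M5
G00 X60.564 Y130.286
M3 S817
G1 X67.402 Y130.286 F1233
G1 X67.402 Y118.413 F1233
G1 X60.564 Y118.413 F1233
G1 X60.564 Y130.286 F1233
M5
G00 X69.195 Y224.712
M3 S526
G1 X51.544 Y19.026 F1481
G1 X44.676 Y74.095 F1481
G1 X73.530 Y70.872 F1481
G1 X60.620 Y127.204 F1481
G1 X56.198 Y115.620 F1481
M5
G00 X0.000 Y0.000

Since the viewBox matches the mm dimensions, user units are millimetres directly. The only transform is the Y-flip y_m = 237.783 − y_svg.

Shape 1 is a line segment drawn with `<path>`. Its stroke #008000 means score at S526, F1481. After flipping Y the toolpath is (92.238,149.789) → (51.805,162.139).

Shape 2 is a line segment drawn with `<polyline>`. Its stroke #008000 means score at S526, F1481. After flipping Y the toolpath is (12.814,183.308) → (67.710,27.199).

Shape 3 is a rectangle drawn with `<rect>`. Its stroke #000000 means cut at S817, F1233. After flipping Y the toolpath is (52.113,172.004) → (67.153,172.004) → (67.153,125.160) → (52.113,125.160) → (52.113,172.004), returning to the start.

Shape 4 is a rectangle drawn with `<polygon>`. Its stroke #000000 means cut at S817, F1233. After flipping Y the toolpath is (60.564,130.286) → (67.402,130.286) → (67.402,118.413) → (60.564,118.413) → (60.564,130.286), returning to the start.

Shape 5 is a open polyline drawn with `<path>`. Its stroke #008000 means score at S526, F1481. After flipping Y the toolpath is (69.195,224.712) → (51.544,19.026) → (44.676,74.095) → (73.530,70.872) → (60.620,127.204) → (56.198,115.620).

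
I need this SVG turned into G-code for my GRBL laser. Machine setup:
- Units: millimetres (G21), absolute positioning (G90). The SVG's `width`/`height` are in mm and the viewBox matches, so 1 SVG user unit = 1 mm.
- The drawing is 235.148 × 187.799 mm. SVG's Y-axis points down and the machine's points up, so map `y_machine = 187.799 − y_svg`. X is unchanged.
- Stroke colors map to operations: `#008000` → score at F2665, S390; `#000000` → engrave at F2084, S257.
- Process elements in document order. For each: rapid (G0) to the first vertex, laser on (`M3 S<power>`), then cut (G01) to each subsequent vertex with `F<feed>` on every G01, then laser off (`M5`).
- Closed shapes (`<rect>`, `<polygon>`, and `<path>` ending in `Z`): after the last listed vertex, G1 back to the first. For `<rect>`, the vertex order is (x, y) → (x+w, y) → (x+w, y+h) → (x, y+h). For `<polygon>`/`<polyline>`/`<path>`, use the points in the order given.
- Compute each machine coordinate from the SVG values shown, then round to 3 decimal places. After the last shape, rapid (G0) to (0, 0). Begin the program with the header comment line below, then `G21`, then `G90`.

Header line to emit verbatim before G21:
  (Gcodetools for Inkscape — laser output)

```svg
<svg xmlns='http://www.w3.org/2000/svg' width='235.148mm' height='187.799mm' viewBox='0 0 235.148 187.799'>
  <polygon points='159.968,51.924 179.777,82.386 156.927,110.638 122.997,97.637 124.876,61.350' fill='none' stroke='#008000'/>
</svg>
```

(Gcodetools for Inkscape — laser output)
G21
G90
G0 X159.968 Y135.875
M3 S390
G01 X179.777 Y105.413 F2665
G01 X156.927 Y77.161 F2665
G01 X122.997 Y90.162 F2665
G01 X124.876 Y126.449 F2665
G01 X159.968 Y135.875 F2665
M5
G0 X0.000 Y0.000

viewBox `0 0 235.148 187.799` with mm width/height → 1 unit = 1 mm. Flip: y_m = 187.799 − y_svg.

**Shape 1** — `<polygon>` regular polygon, stroke `#008000` → score (S390, F2665). Machine vertices: (159.968,135.875) → (179.777,105.413) → (156.927,77.161) → (122.997,90.162) → (124.876,126.449) → (159.968,135.875). Closed: final G1 returns to the first vertex.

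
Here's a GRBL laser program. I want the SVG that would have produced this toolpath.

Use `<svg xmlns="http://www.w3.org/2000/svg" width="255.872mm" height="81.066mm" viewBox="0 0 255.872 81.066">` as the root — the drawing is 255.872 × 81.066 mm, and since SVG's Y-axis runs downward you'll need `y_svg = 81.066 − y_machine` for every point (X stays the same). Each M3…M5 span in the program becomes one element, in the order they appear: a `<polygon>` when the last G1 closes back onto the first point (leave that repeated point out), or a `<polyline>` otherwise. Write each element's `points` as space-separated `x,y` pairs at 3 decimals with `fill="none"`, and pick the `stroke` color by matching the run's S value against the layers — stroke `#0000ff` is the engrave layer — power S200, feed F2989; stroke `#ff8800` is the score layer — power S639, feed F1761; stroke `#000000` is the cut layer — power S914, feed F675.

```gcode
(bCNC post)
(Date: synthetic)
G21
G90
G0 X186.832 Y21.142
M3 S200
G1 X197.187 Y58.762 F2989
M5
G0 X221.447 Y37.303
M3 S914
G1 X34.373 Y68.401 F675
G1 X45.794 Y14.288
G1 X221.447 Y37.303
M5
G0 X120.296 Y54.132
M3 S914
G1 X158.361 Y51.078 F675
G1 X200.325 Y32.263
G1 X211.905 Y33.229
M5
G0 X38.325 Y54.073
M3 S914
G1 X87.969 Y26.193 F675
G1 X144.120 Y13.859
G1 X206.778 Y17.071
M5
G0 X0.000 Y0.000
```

<svg xmlns="http://www.w3.org/2000/svg" width="255.872mm" height="81.066mm" viewBox="0 0 255.872 81.066">
  <polyline points="186.832,59.924 197.187,22.304" fill="none" stroke="#0000ff"/>
  <polygon points="221.447,43.763 34.373,12.665 45.794,66.778" fill="none" stroke="#000000"/>
  <polyline points="120.296,26.934 158.361,29.988 200.325,48.803 211.905,47.837" fill="none" stroke="#000000"/>
  <polyline points="38.325,26.993 87.969,54.873 144.120,67.207 206.778,63.995" fill="none" stroke="#000000"/>
</svg>

Each laser-on run becomes one SVG element. Flip Y back into SVG space with y_svg = 81.066 − y_machine.

Run 1: the run's S200 means `#0000ff` (engrave). The run is open, so emit a `<polyline>` with points (Y-flipped): 186.832,59.924 197.187,22.304.

Run 2: S914 ⇒ cut layer `#000000`. The run returns to its start, so emit a `<polygon>` with points (Y-flipped): 221.447,43.763 34.373,12.665 45.794,66.778.

Run 3: power S914 maps to stroke `#000000` (cut). The run is open, so emit a `<polyline>` with points (Y-flipped): 120.296,26.934 158.361,29.988 200.325,48.803 211.905,47.837.

Run 4: power S914 maps to stroke `#000000` (cut). The run is open, so emit a `<polyline>` with points (Y-flipped): 38.325,26.993 87.969,54.873 144.120,67.207 206.778,63.995.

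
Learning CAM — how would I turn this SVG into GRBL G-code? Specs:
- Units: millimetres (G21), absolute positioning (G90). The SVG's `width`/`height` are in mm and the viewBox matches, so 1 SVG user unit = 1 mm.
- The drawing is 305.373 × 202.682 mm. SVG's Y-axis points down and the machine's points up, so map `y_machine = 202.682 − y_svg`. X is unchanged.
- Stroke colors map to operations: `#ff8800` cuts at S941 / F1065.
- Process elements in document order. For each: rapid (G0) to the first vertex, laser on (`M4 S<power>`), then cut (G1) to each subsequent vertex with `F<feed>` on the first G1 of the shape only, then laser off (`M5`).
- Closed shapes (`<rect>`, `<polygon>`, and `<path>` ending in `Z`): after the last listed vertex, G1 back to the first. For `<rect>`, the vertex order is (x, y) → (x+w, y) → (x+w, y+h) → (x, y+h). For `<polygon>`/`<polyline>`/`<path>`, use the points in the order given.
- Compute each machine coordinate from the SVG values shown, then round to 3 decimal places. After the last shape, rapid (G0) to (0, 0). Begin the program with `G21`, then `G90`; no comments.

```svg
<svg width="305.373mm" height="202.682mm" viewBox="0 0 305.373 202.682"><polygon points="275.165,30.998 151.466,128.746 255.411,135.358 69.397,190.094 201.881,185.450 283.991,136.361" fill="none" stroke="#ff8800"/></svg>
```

G21
G90
G0 X275.165 Y171.684
M4 S941
G1 X151.466 Y73.936 F1065
G1 X255.411 Y67.324
G1 X69.397 Y12.588
G1 X201.881 Y17.232
G1 X283.991 Y66.321
G1 X275.165 Y171.684
M5
G0 X0.000 Y0.000

Since the viewBox matches the mm dimensions, user units are millimetres directly. The only transform is the Y-flip y_m = 202.682 − y_svg.

Shape 1 is a closed polygon drawn with `<polygon>`. Its stroke #ff8800 means cut at S941, F1065. After flipping Y the toolpath is (275.165,171.684) → (151.466,73.936) → (255.411,67.324) → (69.397,12.588) → (201.881,17.232) → (283.991,66.321) → (275.165,171.684), returning to the start.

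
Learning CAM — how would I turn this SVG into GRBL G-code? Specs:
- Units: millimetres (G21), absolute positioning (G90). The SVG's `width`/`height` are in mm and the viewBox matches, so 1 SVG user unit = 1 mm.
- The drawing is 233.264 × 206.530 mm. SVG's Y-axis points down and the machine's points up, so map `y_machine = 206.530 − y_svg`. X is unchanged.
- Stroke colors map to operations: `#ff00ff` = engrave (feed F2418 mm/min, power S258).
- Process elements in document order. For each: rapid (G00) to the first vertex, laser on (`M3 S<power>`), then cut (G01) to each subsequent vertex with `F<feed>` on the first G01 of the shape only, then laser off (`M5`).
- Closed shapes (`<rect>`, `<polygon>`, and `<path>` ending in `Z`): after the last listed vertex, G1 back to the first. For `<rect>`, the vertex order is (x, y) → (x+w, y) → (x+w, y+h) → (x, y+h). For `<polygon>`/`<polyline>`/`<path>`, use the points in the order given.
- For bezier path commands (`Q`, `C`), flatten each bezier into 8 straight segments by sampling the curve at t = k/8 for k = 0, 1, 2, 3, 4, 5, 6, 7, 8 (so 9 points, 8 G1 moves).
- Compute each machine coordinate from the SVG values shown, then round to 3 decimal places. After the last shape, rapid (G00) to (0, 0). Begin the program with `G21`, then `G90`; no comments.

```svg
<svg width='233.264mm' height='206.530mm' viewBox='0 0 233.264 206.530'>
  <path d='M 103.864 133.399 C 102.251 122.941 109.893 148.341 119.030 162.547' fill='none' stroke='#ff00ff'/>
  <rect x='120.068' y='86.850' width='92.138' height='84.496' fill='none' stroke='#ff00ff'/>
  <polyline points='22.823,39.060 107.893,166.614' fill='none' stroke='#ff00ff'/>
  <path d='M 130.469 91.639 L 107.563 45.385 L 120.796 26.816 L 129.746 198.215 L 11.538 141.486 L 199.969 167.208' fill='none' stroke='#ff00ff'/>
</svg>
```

viewBox `0 0 233.264 206.530` with mm width/height → 1 unit = 1 mm. Flip: y_m = 206.530 − y_svg.

**Shape 1** — `<path>` cubic bezier, stroke `#ff00ff` → engrave (S258, F2418). Control points (SVG): P0=(103.864,133.399), P1=(102.251,122.941), P2=(109.893,148.341), P3=(119.030,162.547); sampled at t=k/8. Machine vertices: (103.864,73.131) → (103.678,75.464) → (104.268,74.986) → (105.545,72.250) → (107.416,67.806) → (109.791,62.206) → (112.579,56.001) → (115.689,49.743) → (119.030,43.983). Open path.

**Shape 2** — `<rect>` rectangle, stroke `#ff00ff` → engrave (S258, F2418). Machine vertices: (120.068,119.680) → (212.206,119.680) → (212.206,35.184) → (120.068,35.184) → (120.068,119.680). Closed: final G1 returns to the first vertex.

**Shape 3** — `<polyline>` line segment, stroke `#ff00ff` → engrave (S258, F2418). Machine vertices: (22.823,167.470) → (107.893,39.916). Open path.

**Shape 4** — `<path>` open polyline, stroke `#ff00ff` → engrave (S258, F2418). Machine vertices: (130.469,114.891) → (107.563,161.145) → (120.796,179.714) → (129.746,8.315) → (11.538,65.044) → (199.969,39.322). Open path.

G21
G90
G00 X103.864 Y73.131
M3 S258
G01 X103.678 Y75.464 F2418
G01 X104.268 Y74.986
G01 X105.545 Y72.250
G01 X107.416 Y67.806
G01 X109.791 Y62.206
G01 X112.579 Y56.001
G01 X115.689 Y49.743
G01 X119.030 Y43.983
M5
G00 X120.068 Y119.680
M3 S258
G01 X212.206 Y119.680 F2418
G01 X212.206 Y35.184
G01 X120.068 Y35.184
G01 X120.068 Y119.680
M5
G00 X22.823 Y167.470
M3 S258
G01 X107.893 Y39.916 F2418
M5
G00 X130.469 Y114.891
M3 S258
G01 X107.563 Y161.145 F2418
G01 X120.796 Y179.714
G01 X129.746 Y8.315
G01 X11.538 Y65.044
G01 X199.969 Y39.322
M5
G00 X0.000 Y0.000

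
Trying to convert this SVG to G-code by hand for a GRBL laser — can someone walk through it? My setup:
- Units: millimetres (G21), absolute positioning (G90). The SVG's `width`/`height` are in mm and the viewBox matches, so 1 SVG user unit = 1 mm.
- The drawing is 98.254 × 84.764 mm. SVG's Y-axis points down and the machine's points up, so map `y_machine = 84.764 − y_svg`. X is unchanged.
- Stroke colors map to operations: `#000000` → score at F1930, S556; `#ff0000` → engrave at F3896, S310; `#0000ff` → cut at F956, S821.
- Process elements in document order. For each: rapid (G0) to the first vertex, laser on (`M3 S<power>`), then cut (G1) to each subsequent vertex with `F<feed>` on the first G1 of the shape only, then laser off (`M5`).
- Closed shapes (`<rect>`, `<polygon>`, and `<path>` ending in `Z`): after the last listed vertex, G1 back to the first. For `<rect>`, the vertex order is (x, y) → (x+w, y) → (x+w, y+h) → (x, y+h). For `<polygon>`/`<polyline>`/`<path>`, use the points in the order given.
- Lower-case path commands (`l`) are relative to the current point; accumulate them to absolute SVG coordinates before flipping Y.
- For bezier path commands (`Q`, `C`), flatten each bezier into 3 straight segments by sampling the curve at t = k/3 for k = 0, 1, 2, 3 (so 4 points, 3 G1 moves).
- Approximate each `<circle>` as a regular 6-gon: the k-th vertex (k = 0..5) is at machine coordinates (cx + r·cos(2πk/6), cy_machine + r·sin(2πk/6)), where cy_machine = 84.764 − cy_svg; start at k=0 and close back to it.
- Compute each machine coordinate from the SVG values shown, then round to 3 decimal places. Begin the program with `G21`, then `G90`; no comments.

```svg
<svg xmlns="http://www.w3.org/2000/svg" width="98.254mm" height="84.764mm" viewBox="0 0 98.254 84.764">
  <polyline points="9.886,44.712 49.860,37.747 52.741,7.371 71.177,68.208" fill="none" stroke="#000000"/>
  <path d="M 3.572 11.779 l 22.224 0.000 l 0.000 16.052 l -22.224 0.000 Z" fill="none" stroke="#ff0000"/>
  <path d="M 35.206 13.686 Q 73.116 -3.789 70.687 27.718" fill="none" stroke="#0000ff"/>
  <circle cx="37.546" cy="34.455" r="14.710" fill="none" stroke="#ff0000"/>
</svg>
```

G21
G90
G0 X9.886 Y40.052
M3 S556
G1 X49.860 Y47.017 F1930
G1 X52.741 Y77.393
G1 X71.177 Y16.556
M5
G0 X3.572 Y72.985
M3 S310
G1 X25.796 Y72.985 F3896
G1 X25.796 Y56.933
G1 X3.572 Y56.933
G1 X3.572 Y72.985
M5
G0 X35.206 Y71.078
M3 S821
G1 X55.997 Y77.286 F956
G1 X67.824 Y72.608
G1 X70.687 Y57.046
M5
G0 X52.256 Y50.309
M3 S310
G1 X44.901 Y63.048 F3896
G1 X30.191 Y63.048
G1 X22.836 Y50.309
G1 X30.191 Y37.570
G1 X44.901 Y37.570
G1 X52.256 Y50.309
M5

viewBox `0 0 98.254 84.764` with mm width/height → 1 unit = 1 mm. Flip: y_m = 84.764 − y_svg.

**Shape 1** — `<polyline>` open polyline, stroke `#000000` → score (S556, F1930). Machine vertices: (9.886,40.052) → (49.860,47.017) → (52.741,77.393) → (71.177,16.556). Open path.

**Shape 2** — `<path>` rectangle, stroke `#ff0000` → engrave (S310, F3896). Machine vertices: (3.572,72.985) → (25.796,72.985) → (25.796,56.933) → (3.572,56.933) → (3.572,72.985). Closed: final G1 returns to the first vertex.

**Shape 3** — `<path>` quadratic bezier, stroke `#0000ff` → cut (S821, F956). Control points (SVG): P0=(35.206,13.686), P1=(73.116,-3.789), P2=(70.687,27.718); sampled at t=k/3. Machine vertices: (35.206,71.078) → (55.997,77.286) → (67.824,72.608) → (70.687,57.046). Open path.

**Shape 4** — `<circle>` circle, stroke `#ff0000` → engrave (S310, F3896). Machine vertices: (52.256,50.309) → (44.901,63.048) → (30.191,63.048) → (22.836,50.309) → (30.191,37.570) → (44.901,37.570) → (52.256,50.309). Closed: final G1 returns to the first vertex.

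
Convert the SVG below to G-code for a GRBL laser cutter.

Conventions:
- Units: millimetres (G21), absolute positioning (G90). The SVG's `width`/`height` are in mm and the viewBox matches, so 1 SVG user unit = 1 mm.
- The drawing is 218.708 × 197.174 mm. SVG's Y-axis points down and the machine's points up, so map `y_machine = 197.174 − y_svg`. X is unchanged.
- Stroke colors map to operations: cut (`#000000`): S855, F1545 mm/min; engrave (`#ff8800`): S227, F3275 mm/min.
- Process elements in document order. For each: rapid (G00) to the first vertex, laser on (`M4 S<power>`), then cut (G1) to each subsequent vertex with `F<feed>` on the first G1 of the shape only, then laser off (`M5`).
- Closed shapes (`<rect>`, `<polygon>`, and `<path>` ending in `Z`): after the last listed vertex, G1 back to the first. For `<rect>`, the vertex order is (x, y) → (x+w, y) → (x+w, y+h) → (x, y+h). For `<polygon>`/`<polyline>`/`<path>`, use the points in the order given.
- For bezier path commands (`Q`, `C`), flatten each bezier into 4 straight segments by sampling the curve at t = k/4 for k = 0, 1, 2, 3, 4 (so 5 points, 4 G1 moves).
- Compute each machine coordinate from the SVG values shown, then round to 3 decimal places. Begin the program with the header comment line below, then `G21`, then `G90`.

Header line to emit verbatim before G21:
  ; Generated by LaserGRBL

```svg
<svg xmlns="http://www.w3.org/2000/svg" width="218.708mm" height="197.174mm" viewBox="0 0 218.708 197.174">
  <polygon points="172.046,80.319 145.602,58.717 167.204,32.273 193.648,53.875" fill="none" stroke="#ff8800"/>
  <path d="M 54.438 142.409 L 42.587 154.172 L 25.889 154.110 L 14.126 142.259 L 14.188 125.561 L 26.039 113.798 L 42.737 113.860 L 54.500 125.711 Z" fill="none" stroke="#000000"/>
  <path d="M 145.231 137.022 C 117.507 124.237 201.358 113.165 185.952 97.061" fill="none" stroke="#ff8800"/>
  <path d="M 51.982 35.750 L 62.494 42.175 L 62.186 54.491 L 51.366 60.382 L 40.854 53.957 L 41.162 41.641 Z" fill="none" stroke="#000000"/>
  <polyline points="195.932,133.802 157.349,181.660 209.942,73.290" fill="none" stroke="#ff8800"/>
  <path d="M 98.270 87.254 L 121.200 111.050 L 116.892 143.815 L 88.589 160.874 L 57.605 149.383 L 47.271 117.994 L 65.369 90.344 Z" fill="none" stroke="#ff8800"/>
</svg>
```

viewBox `0 0 218.708 197.174` with mm width/height → 1 unit = 1 mm. Flip: y_m = 197.174 − y_svg.

**Shape 1** — `<polygon>` regular polygon, stroke `#ff8800` → engrave (S227, F3275). Machine vertices: (172.046,116.855) → (145.602,138.457) → (167.204,164.901) → (193.648,143.299) → (172.046,116.855). Closed: final G1 returns to the first vertex.

**Shape 2** — `<path>` regular polygon, stroke `#000000` → cut (S855, F1545). Machine vertices: (54.438,54.765) → (42.587,43.002) → (25.889,43.064) → (14.126,54.915) → (14.188,71.613) → (26.039,83.376) → (42.737,83.314) → (54.500,71.463) → (54.438,54.765). Closed: final G1 returns to the first vertex.

**Shape 3** — `<path>` cubic bezier, stroke `#ff8800` → engrave (S227, F3275). Control points (SVG): P0=(145.231,137.022), P1=(117.507,124.237), P2=(201.358,113.165), P3=(185.952,97.061); sampled at t=k/4. Machine vertices: (145.231,60.152) → (142.064,69.525) → (160.972,78.888) → (182.190,88.873) → (185.952,100.113). Open path.

**Shape 4** — `<path>` regular polygon, stroke `#000000` → cut (S855, F1545). Machine vertices: (51.982,161.424) → (62.494,154.999) → (62.186,142.683) → (51.366,136.792) → (40.854,143.217) → (41.162,155.533) → (51.982,161.424). Closed: final G1 returns to the first vertex.

**Shape 5** — `<polyline>` open polyline, stroke `#ff8800` → engrave (S227, F3275). Machine vertices: (195.932,63.372) → (157.349,15.514) → (209.942,123.884). Open path.

**Shape 6** — `<path>` regular polygon, stroke `#ff8800` → engrave (S227, F3275). Machine vertices: (98.270,109.920) → (121.200,86.124) → (116.892,53.359) → (88.589,36.300) → (57.605,47.791) → (47.271,79.180) → (65.369,106.830) → (98.270,109.920). Closed: final G1 returns to the first vertex.

; Generated by LaserGRBL
G21
G90
G00 X172.046 Y116.855
M4 S227
G1 X145.602 Y138.457 F3275
G1 X167.204 Y164.901
G1 X193.648 Y143.299
G1 X172.046 Y116.855
M5
G00 X54.438 Y54.765
M4 S855
G1 X42.587 Y43.002 F1545
G1 X25.889 Y43.064
G1 X14.126 Y54.915
G1 X14.188 Y71.613
G1 X26.039 Y83.376
G1 X42.737 Y83.314
G1 X54.500 Y71.463
G1 X54.438 Y54.765
M5
G00 X145.231 Y60.152
M4 S227
G1 X142.064 Y69.525 F3275
G1 X160.972 Y78.888
G1 X182.190 Y88.873
G1 X185.952 Y100.113
M5
G00 X51.982 Y161.424
M4 S855
G1 X62.494 Y154.999 F1545
G1 X62.186 Y142.683
G1 X51.366 Y136.792
G1 X40.854 Y143.217
G1 X41.162 Y155.533
G1 X51.982 Y161.424
M5
G00 X195.932 Y63.372
M4 S227
G1 X157.349 Y15.514 F3275
G1 X209.942 Y123.884
M5
G00 X98.270 Y109.920
M4 S227
G1 X121.200 Y86.124 F3275
G1 X116.892 Y53.359
G1 X88.589 Y36.300
G1 X57.605 Y47.791
G1 X47.271 Y79.180
G1 X65.369 Y106.830
G1 X98.270 Y109.920
M5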